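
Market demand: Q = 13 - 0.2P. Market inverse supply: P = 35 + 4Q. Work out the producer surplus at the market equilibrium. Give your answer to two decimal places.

22.22

Rewriting demand in inverse form: P = 65 - 5Q.
Setting demand equal to supply, 30 = 9Q, so Q* = 3.3333 and P* = 48.3333.
The supply curve's price intercept is 35, so PS = (1/2)(Q*)(P* - 35) = (1/2)(3.3333)(13.3333) = 22.2222.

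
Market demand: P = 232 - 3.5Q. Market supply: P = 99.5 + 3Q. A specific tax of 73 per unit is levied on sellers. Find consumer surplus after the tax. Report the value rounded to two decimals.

Pre-tax equilibrium: 232 - 3.5Q = 99.5 + 3Q gives Q* = 20.3846, P* = 160.6538.
A tax on sellers shifts supply up by 73: 232 - 3.5Q = 99.5 + 3Q + 73, so Q_t = 9.1538. Buyers pay P_b = 199.9615; sellers receive P_s = P_b - 73 = 126.9615.
CS = (1/2)(Q_t)(232 - P_b) = (1/2)(9.1538)(32.0385) = 146.6376.

146.64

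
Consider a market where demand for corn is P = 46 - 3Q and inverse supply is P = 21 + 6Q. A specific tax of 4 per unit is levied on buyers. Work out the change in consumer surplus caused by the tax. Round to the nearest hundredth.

Pre-tax equilibrium: 46 - 3Q = 21 + 6Q gives Q* = 2.7778, P* = 37.6667.
A tax on buyers shifts demand down by 4: (46 - 4) - 3Q = 21 + 6Q, so Q_t = 2.3333. Buyers pay P_b = 39; sellers receive P_s = P_b - 4 = 35.
Consumers lose the trapezoid between P* and P_b out to Q_t plus the triangle from Q_t to Q*: change in CS = 8.1667 - 11.5741 = -3.4074.

-3.41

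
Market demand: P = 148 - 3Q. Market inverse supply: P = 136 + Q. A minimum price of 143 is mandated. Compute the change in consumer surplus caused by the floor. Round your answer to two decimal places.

Without the control, 148 - 3Q = 136 + Q so Q* = 3 and P* = 139.
At the floor price 143, quantity demanded is (148 - 143)/3 = 1.6667; demand is the short side, so Q = 1.6667 trades at P = 143.
CS goes from (1/2)(3)(9) = 13.5 to 4.1667 (computed as (148 - 143)(1.6667) - (1/2)(3)(1.6667)^2), a change of -9.3333.

-9.33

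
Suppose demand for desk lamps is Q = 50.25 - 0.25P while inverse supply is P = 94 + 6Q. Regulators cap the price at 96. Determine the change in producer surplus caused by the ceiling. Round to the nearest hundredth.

-343.14

Rewriting demand in inverse form: P = 201 - 4Q.
Free-market equilibrium: 201 - 4Q = 94 + 6Q gives Q* = 10.7, P* = 158.2.
At the ceiling price 96, quantity supplied is (96 - 94)/6 = 0.3333; supply is the short side, so Q = 0.3333 trades at P = 96.
PS goes from (1/2)(10.7)(64.2) = 343.47 to 0.3333 (computed as (96 - 94)(0.3333) - (1/2)(6)(0.3333)^2), a change of -343.1367.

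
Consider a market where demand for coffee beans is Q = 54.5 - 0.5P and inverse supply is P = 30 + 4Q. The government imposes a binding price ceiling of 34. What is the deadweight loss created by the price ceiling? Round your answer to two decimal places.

444.08

Rewriting demand in inverse form: P = 109 - 2Q.
Without the control, 109 - 2Q = 30 + 4Q so Q* = 13.1667 and P* = 82.6667.
At P = 34, sellers supply (34 - 30)/4 = 1 while buyers want more, so the quantity traded is 1 at price 34.
The lost-trades triangle has base Q* - 1 = 12.1667 and height equal to the gap between the curves at Q = 1, which is 107 - 34 = 73. DWL = (1/2)(12.1667)(73) = 444.0833.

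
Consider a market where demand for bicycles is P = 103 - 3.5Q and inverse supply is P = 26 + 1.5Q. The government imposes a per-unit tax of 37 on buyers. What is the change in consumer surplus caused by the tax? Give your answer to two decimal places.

Pre-tax equilibrium: 103 - 3.5Q = 26 + 1.5Q gives Q* = 15.4, P* = 49.1.
With the tax, buyers' net willingness to pay falls by 37: (103 - 37) - 3.5Q = 26 + 1.5Q, so Q_t = 8. Buyers pay P_b = 75; sellers receive P_s = P_b - 37 = 38.
Consumers lose the trapezoid between P* and P_b out to Q_t plus the triangle from Q_t to Q*: change in CS = 112 - 415.03 = -303.03.

-303.03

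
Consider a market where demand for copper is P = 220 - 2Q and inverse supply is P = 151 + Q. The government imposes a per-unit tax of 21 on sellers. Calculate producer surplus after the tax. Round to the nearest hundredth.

128.00

Pre-tax equilibrium: 220 - 2Q = 151 + Q gives Q* = 23, P* = 174.
A tax on sellers shifts supply up by 21: 220 - 2Q = 151 + Q + 21, so Q_t = 16. Buyers pay P_b = 188; sellers receive P_s = P_b - 21 = 167.
PS = (1/2)(Q_t)(P_s - 151) = (1/2)(16)(16) = 128.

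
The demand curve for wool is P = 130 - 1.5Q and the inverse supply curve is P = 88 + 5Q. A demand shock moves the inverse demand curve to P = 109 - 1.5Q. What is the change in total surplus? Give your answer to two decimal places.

Initial equilibrium: Q_0 = 6.4615, P_0 = 120.3077; CS_0 = (1/2)(6.4615)(9.6923) = 31.3136, PS_0 = (1/2)(6.4615)(32.3077) = 104.3787.
New equilibrium: 109 - 1.5Q = 88 + 5Q gives Q_1 = 3.2308, P_1 = 104.1538; CS_1 = 7.8284, PS_1 = 26.0947.
Change in total surplus = (7.8284 + 26.0947) - (31.3136 + 104.3787) = -101.7692.

-101.77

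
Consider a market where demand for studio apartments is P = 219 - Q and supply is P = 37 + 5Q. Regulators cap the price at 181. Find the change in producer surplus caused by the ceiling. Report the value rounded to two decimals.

Without the control, 219 - Q = 37 + 5Q so Q* = 30.3333 and P* = 188.6667.
At the ceiling price 181, quantity supplied is (181 - 37)/5 = 28.8; supply is the short side, so Q = 28.8 trades at P = 181.
PS goes from (1/2)(30.3333)(151.6667) = 2300.2778 to 2073.6 (computed as (181 - 37)(28.8) - (1/2)(5)(28.8)^2), a change of -226.6778.

-226.68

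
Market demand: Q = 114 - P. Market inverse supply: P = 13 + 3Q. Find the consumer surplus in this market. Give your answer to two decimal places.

Rewriting demand in inverse form: P = 114 - Q.
Equilibrium: 114 - Q = 13 + 3Q, so Q* = 25.25 and P* = 88.75.
The demand choke price is 114, so CS = (1/2)(Q*)(114 - P*) = (1/2)(25.25)(25.25) = 318.7812.

318.78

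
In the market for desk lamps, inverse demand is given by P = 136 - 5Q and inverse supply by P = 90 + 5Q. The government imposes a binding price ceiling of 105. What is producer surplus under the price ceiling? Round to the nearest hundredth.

22.50

Without the control, 136 - 5Q = 90 + 5Q so Q* = 4.6 and P* = 113.
At P = 105, sellers supply (105 - 90)/5 = 3 while buyers want more, so the quantity traded is 3 at price 105.
PS is the triangle above supply below 105: (1/2)(3)(105 - 90) = 22.5.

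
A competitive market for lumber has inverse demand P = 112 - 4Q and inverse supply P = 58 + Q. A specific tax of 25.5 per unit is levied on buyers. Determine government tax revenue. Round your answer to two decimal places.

Without the tax, 112 - 4Q = 58 + Q so Q* = 10.8 and P* = 68.8.
With the tax, buyers' net willingness to pay falls by 25.5: (112 - 25.5) - 4Q = 58 + Q, so Q_t = 5.7. Buyers pay P_b = 89.2; sellers receive P_s = P_b - 25.5 = 63.7.
Tax revenue = t x Q_t = 25.5 x 5.7 = 145.35.

145.35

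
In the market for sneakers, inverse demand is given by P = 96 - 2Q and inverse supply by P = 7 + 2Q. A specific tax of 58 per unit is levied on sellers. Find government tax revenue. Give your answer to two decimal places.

Pre-tax equilibrium: 96 - 2Q = 7 + 2Q gives Q* = 22.25, P* = 51.5.
With the tax, sellers need 58 more per unit: 96 - 2Q = 7 + 2Q + 58, so Q_t = 7.75. Buyers pay P_b = 80.5; sellers receive P_s = P_b - 58 = 22.5.
Tax revenue = t x Q_t = 58 x 7.75 = 449.5.

449.50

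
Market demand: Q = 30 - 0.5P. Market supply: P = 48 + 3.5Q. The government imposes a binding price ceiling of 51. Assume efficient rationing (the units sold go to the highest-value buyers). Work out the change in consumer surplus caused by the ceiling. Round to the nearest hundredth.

2.22

Rewriting demand in inverse form: P = 60 - 2Q.
Without the control, 60 - 2Q = 48 + 3.5Q so Q* = 2.1818 and P* = 55.6364.
At P = 51, sellers supply (51 - 48)/3.5 = 0.8571 while buyers want more, so the quantity traded is 0.8571 at price 51.
CS goes from (1/2)(2.1818)(4.3636) = 4.7603 to 6.9796 (computed as (60 - 51)(0.8571) - (1/2)(2)(0.8571)^2), a change of 2.2193.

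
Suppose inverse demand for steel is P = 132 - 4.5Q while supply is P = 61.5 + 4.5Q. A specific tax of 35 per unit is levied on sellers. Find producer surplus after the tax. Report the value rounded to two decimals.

Pre-tax equilibrium: 132 - 4.5Q = 61.5 + 4.5Q gives Q* = 7.8333, P* = 96.75.
A tax on sellers shifts supply up by 35: 132 - 4.5Q = 61.5 + 4.5Q + 35, so Q_t = 3.9444. Buyers pay P_b = 114.25; sellers receive P_s = P_b - 35 = 79.25.
Producer surplus is the triangle above supply below P_s: (1/2)(3.9444)(79.25 - 61.5) = 35.0069.

35.01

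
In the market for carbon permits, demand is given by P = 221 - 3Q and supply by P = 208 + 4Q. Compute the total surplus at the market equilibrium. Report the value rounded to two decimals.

12.07

Equilibrium: 221 - 3Q = 208 + 4Q, so Q* = 1.8571 and P* = 215.4286.
Total surplus is the full triangle between the curves from 0 to Q*: (1/2)(1.8571)(221 - 208) = 12.0714.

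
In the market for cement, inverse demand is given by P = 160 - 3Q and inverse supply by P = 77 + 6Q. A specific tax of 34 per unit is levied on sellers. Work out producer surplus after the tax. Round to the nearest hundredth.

88.93

Pre-tax equilibrium: 160 - 3Q = 77 + 6Q gives Q* = 9.2222, P* = 132.3333.
With the tax, sellers need 34 more per unit: 160 - 3Q = 77 + 6Q + 34, so Q_t = 5.4444. Buyers pay P_b = 143.6667; sellers receive P_s = P_b - 34 = 109.6667.
PS = (1/2)(Q_t)(P_s - 77) = (1/2)(5.4444)(32.6667) = 88.9259.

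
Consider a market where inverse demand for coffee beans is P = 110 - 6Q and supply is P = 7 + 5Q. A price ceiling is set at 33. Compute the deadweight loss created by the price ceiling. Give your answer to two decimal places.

95.35

Free-market equilibrium: 110 - 6Q = 7 + 5Q gives Q* = 9.3636, P* = 53.8182.
At the ceiling price 33, quantity supplied is (33 - 7)/5 = 5.2; supply is the short side, so Q = 5.2 trades at P = 33.
The lost-trades triangle has base Q* - 5.2 = 4.1636 and height equal to the gap between the curves at Q = 5.2, which is 78.8 - 33 = 45.8. DWL = (1/2)(4.1636)(45.8) = 95.3473.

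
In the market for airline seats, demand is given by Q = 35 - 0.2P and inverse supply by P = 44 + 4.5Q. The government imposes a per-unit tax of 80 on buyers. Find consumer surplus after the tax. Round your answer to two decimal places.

Rewriting demand in inverse form: P = 175 - 5Q.
Pre-tax equilibrium: 175 - 5Q = 44 + 4.5Q gives Q* = 13.7895, P* = 106.0526.
With the tax, buyers' net willingness to pay falls by 80: (175 - 80) - 5Q = 44 + 4.5Q, so Q_t = 5.3684. Buyers pay P_b = 148.1579; sellers receive P_s = P_b - 80 = 68.1579.
CS = (1/2)(Q_t)(175 - P_b) = (1/2)(5.3684)(26.8421) = 72.0499.

72.05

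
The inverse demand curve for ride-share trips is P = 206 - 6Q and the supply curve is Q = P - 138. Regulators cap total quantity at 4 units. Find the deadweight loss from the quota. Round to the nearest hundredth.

Rewriting supply in inverse form: P = 138 + Q.
Without the quota, 206 - 6Q = 138 + Q gives Q* = 9.7143.
At Q = 4 the demand price is 206 - 6(4) = 182 and the supply price is 138 + (4) = 142.
Deadweight loss is the triangle between the curves from 4 to 9.7143: (1/2)(182 - 142)(9.7143 - 4) = 114.2857.

114.29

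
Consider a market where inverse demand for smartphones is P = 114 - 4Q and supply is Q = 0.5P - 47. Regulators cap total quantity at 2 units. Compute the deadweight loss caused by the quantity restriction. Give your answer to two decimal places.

Rewriting supply in inverse form: P = 94 + 2Q.
Unrestricted equilibrium: Q* = (114 - 94)/(4 + 2) = 3.3333.
At Q = 2 the demand price is 114 - 4(2) = 106 and the supply price is 94 + 2(2) = 98.
Deadweight loss is the triangle between the curves from 2 to 3.3333: (1/2)(106 - 98)(3.3333 - 2) = 5.3333.

5.33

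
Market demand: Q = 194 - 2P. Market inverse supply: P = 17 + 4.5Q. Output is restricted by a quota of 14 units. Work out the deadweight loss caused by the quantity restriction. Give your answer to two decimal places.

10.00

Rewriting demand in inverse form: P = 97 - 0.5Q.
Without the quota, 97 - 0.5Q = 17 + 4.5Q gives Q* = 16.
At Q = 14 the demand price is 97 - 0.5(14) = 90 and the supply price is 17 + 4.5(14) = 80.
Deadweight loss is the triangle between the curves from 14 to 16: (1/2)(90 - 80)(16 - 14) = 10.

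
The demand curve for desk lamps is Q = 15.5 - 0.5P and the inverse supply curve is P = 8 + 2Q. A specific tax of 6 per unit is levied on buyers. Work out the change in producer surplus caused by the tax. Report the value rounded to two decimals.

Rewriting demand in inverse form: P = 31 - 2Q.
Without the tax, 31 - 2Q = 8 + 2Q so Q* = 5.75 and P* = 19.5.
With the tax, buyers' net willingness to pay falls by 6: (31 - 6) - 2Q = 8 + 2Q, so Q_t = 4.25. Buyers pay P_b = 22.5; sellers receive P_s = P_b - 6 = 16.5.
PS falls from (1/2)(5.75)(11.5) = 33.0625 to (1/2)(4.25)(8.5) = 18.0625, a change of -15.

-15.00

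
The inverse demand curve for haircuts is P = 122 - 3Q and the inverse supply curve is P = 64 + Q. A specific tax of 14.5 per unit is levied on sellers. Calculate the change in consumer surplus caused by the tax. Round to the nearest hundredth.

-137.98

Without the tax, 122 - 3Q = 64 + Q so Q* = 14.5 and P* = 78.5.
With the tax, sellers need 14.5 more per unit: 122 - 3Q = 64 + Q + 14.5, so Q_t = 10.875. Buyers pay P_b = 89.375; sellers receive P_s = P_b - 14.5 = 74.875.
Consumers lose the trapezoid between P* and P_b out to Q_t plus the triangle from Q_t to Q*: change in CS = 177.3984 - 315.375 = -137.9766.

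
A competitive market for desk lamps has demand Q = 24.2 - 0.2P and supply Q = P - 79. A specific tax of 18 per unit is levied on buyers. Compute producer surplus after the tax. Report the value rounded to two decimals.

Rewriting demand in inverse form: P = 121 - 5Q.
Rewriting supply in inverse form: P = 79 + Q.
Without the tax, 121 - 5Q = 79 + Q so Q* = 7 and P* = 86.
With the tax, buyers' net willingness to pay falls by 18: (121 - 18) - 5Q = 79 + Q, so Q_t = 4. Buyers pay P_b = 101; sellers receive P_s = P_b - 18 = 83.
PS = (1/2)(Q_t)(P_s - 79) = (1/2)(4)(4) = 8.

8.00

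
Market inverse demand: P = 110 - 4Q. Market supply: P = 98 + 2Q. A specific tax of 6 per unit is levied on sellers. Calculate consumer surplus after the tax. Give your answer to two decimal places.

2.00

Pre-tax equilibrium: 110 - 4Q = 98 + 2Q gives Q* = 2, P* = 102.
A tax on sellers shifts supply up by 6: 110 - 4Q = 98 + 2Q + 6, so Q_t = 1. Buyers pay P_b = 106; sellers receive P_s = P_b - 6 = 100.
CS = (1/2)(Q_t)(110 - P_b) = (1/2)(1)(4) = 2.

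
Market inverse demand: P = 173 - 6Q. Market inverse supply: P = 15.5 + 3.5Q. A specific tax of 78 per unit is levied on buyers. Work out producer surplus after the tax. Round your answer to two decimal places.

Pre-tax equilibrium: 173 - 6Q = 15.5 + 3.5Q gives Q* = 16.5789, P* = 73.5263.
With the tax, buyers' net willingness to pay falls by 78: (173 - 78) - 6Q = 15.5 + 3.5Q, so Q_t = 8.3684. Buyers pay P_b = 122.7895; sellers receive P_s = P_b - 78 = 44.7895.
Producer surplus is the triangle above supply below P_s: (1/2)(8.3684)(44.7895 - 15.5) = 122.5533.

122.55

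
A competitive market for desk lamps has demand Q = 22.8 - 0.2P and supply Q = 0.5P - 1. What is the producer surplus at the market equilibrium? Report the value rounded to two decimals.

Rewriting demand in inverse form: P = 114 - 5Q.
Rewriting supply in inverse form: P = 2 + 2Q.
Set 114 - 5Q = 2 + 2Q, which gives 112 = 7Q, so Q* = 16 and P* = 114 - 5(16) = 34.
Producer surplus is the triangle above supply below P*: (1/2)(16)(34 - 2) = (1/2)(16)(32) = 256.

256.00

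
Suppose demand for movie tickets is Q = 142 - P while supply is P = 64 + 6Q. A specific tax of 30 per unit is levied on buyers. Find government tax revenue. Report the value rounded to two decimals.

Rewriting demand in inverse form: P = 142 - Q.
Without the tax, 142 - Q = 64 + 6Q so Q* = 11.1429 and P* = 130.8571.
With the tax, buyers' net willingness to pay falls by 30: (142 - 30) - Q = 64 + 6Q, so Q_t = 6.8571. Buyers pay P_b = 135.1429; sellers receive P_s = P_b - 30 = 105.1429.
Revenue is the tax times quantity traded: 30 x 6.8571 = 205.7143.

205.71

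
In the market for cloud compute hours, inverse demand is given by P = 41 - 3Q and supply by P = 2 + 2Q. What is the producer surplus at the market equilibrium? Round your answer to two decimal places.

Equilibrium: 41 - 3Q = 2 + 2Q, so Q* = 7.8 and P* = 17.6.
PS is the area between P* and the supply curve from 0 to Q*: (1/2)(7.8)(15.6) = 60.84.

60.84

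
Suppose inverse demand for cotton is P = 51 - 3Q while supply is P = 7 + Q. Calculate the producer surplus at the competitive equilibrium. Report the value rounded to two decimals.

Set 51 - 3Q = 7 + Q, which gives 44 = 4Q, so Q* = 11 and P* = 51 - 3(11) = 18.
PS is the area between P* and the supply curve from 0 to Q*: (1/2)(11)(11) = 60.5.

60.50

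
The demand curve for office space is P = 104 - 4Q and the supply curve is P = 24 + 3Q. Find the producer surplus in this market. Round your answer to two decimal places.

195.92

Equilibrium: 104 - 4Q = 24 + 3Q, so Q* = 11.4286 and P* = 58.2857.
Producer surplus is the triangle above supply below P*: (1/2)(11.4286)(58.2857 - 24) = (1/2)(11.4286)(34.2857) = 195.9184.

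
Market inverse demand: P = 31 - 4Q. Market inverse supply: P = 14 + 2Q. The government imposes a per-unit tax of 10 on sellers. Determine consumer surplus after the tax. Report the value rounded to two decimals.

Without the tax, 31 - 4Q = 14 + 2Q so Q* = 2.8333 and P* = 19.6667.
With the tax, sellers need 10 more per unit: 31 - 4Q = 14 + 2Q + 10, so Q_t = 1.1667. Buyers pay P_b = 26.3333; sellers receive P_s = P_b - 10 = 16.3333.
Consumer surplus is the triangle under demand above P_b: (1/2)(1.1667)(31 - 26.3333) = 2.7222.

2.72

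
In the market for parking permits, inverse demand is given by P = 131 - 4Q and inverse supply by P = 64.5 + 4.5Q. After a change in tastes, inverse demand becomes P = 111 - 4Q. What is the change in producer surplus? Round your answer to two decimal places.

Initial equilibrium: Q_0 = 7.8235, P_0 = 99.7059; CS_0 = (1/2)(7.8235)(31.2941) = 122.4152, PS_0 = (1/2)(7.8235)(35.2059) = 137.7171.
New equilibrium: 111 - 4Q = 64.5 + 4.5Q gives Q_1 = 5.4706, P_1 = 89.1176; CS_1 = 59.8547, PS_1 = 67.3365.
Change in producer surplus = 67.3365 - 137.7171 = -70.3806.

-70.38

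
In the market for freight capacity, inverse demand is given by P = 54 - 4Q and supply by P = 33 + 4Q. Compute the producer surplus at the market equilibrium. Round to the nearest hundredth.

Equilibrium: 54 - 4Q = 33 + 4Q, so Q* = 2.625 and P* = 43.5.
The supply curve's price intercept is 33, so PS = (1/2)(Q*)(P* - 33) = (1/2)(2.625)(10.5) = 13.7812.

13.78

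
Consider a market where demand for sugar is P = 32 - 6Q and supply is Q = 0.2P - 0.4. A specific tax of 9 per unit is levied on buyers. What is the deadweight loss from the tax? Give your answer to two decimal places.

3.68

Rewriting supply in inverse form: P = 2 + 5Q.
Without the tax, 32 - 6Q = 2 + 5Q so Q* = 2.7273 and P* = 15.6364.
With the tax, buyers' net willingness to pay falls by 9: (32 - 9) - 6Q = 2 + 5Q, so Q_t = 1.9091. Buyers pay P_b = 20.5455; sellers receive P_s = P_b - 9 = 11.5455.
The welfare triangle lost has base Q* - Q_t = 0.8182 and height t = 9, so DWL = (1/2)(0.8182)(9) = 3.6818.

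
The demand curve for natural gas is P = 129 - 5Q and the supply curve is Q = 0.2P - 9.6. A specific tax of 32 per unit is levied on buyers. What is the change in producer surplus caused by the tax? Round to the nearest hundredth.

Rewriting supply in inverse form: P = 48 + 5Q.
Without the tax, 129 - 5Q = 48 + 5Q so Q* = 8.1 and P* = 88.5.
With the tax, buyers' net willingness to pay falls by 32: (129 - 32) - 5Q = 48 + 5Q, so Q_t = 4.9. Buyers pay P_b = 104.5; sellers receive P_s = P_b - 32 = 72.5.
Producers lose the trapezoid between P_s and P* out to Q_t plus the triangle from Q_t to Q*: change in PS = 60.025 - 164.025 = -104.

-104.00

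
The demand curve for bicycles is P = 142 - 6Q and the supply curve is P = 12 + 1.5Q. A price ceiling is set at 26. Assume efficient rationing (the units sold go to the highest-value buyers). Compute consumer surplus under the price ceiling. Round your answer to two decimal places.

821.33

Without the control, 142 - 6Q = 12 + 1.5Q so Q* = 17.3333 and P* = 38.
At P = 26, sellers supply (26 - 12)/1.5 = 9.3333 while buyers want more, so the quantity traded is 9.3333 at price 26.
The demand price at Q = 9.3333 is 86. CS is the trapezoid between demand and 26 over [0, 9.3333]: (1/2)[(142 - 26) + (86 - 26)](9.3333) = 821.3333.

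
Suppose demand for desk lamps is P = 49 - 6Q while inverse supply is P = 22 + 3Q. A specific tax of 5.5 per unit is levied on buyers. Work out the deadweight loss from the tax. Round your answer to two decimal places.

Without the tax, 49 - 6Q = 22 + 3Q so Q* = 3 and P* = 31.
A tax on buyers shifts demand down by 5.5: (49 - 5.5) - 6Q = 22 + 3Q, so Q_t = 2.3889. Buyers pay P_b = 34.6667; sellers receive P_s = P_b - 5.5 = 29.1667.
Deadweight loss is the triangle between the curves from Q_t to Q*: (1/2)(3 - 2.3889)(5.5) = 1.6806.

1.68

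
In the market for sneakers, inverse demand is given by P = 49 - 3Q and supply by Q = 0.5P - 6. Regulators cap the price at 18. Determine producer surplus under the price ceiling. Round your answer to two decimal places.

Rewriting supply in inverse form: P = 12 + 2Q.
Free-market equilibrium: 49 - 3Q = 12 + 2Q gives Q* = 7.4, P* = 26.8.
At P = 18, sellers supply (18 - 12)/2 = 3 while buyers want more, so the quantity traded is 3 at price 18.
PS is the triangle above supply below 18: (1/2)(3)(18 - 12) = 9.

9.00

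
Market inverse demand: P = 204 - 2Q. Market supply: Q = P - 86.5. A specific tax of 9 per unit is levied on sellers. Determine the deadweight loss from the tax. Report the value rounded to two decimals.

13.50

Rewriting supply in inverse form: P = 86.5 + Q.
Without the tax, 204 - 2Q = 86.5 + Q so Q* = 39.1667 and P* = 125.6667.
With the tax, sellers need 9 more per unit: 204 - 2Q = 86.5 + Q + 9, so Q_t = 36.1667. Buyers pay P_b = 131.6667; sellers receive P_s = P_b - 9 = 122.6667.
Deadweight loss is the triangle between the curves from Q_t to Q*: (1/2)(39.1667 - 36.1667)(9) = 13.5.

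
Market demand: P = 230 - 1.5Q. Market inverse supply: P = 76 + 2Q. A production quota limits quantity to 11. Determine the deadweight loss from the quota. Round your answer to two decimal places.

Without the quota, 230 - 1.5Q = 76 + 2Q gives Q* = 44.
At Q = 11 the demand price is 230 - 1.5(11) = 213.5 and the supply price is 76 + 2(11) = 98.
DWL = (1/2)(gap between curves at 11) x (Q* - 11) = (1/2)(115.5)(33) = 1905.75.

1905.75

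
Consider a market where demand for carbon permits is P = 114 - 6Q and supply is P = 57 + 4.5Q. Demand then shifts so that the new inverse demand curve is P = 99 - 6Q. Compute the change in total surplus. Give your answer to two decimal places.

Initial equilibrium: Q_0 = 5.4286, P_0 = 81.4286; CS_0 = (1/2)(5.4286)(32.5714) = 88.4082, PS_0 = (1/2)(5.4286)(24.4286) = 66.3061.
New equilibrium: 99 - 6Q = 57 + 4.5Q gives Q_1 = 4, P_1 = 75; CS_1 = 48, PS_1 = 36.
Change in total surplus = (48 + 36) - (88.4082 + 66.3061) = -70.7143.

-70.71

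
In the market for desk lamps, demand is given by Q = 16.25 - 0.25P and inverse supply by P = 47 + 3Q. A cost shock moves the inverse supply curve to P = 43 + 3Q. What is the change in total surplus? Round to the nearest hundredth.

11.43

Rewriting demand in inverse form: P = 65 - 4Q.
Initial equilibrium: Q_0 = 2.5714, P_0 = 54.7143; CS_0 = (1/2)(2.5714)(10.2857) = 13.2245, PS_0 = (1/2)(2.5714)(7.7143) = 9.9184.
New equilibrium: 65 - 4Q = 43 + 3Q gives Q_1 = 3.1429, P_1 = 52.4286; CS_1 = 19.7551, PS_1 = 14.8163.
Change in total surplus = (19.7551 + 14.8163) - (13.2245 + 9.9184) = 11.4286.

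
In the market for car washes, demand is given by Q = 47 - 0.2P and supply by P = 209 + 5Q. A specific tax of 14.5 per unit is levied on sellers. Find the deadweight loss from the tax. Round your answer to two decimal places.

Rewriting demand in inverse form: P = 235 - 5Q.
Without the tax, 235 - 5Q = 209 + 5Q so Q* = 2.6 and P* = 222.
A tax on sellers shifts supply up by 14.5: 235 - 5Q = 209 + 5Q + 14.5, so Q_t = 1.15. Buyers pay P_b = 229.25; sellers receive P_s = P_b - 14.5 = 214.75.
Deadweight loss is the triangle between the curves from Q_t to Q*: (1/2)(2.6 - 1.15)(14.5) = 10.5125.

10.51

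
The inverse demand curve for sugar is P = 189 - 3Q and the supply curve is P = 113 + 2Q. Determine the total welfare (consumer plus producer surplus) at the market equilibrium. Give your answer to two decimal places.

577.60

Equilibrium: 189 - 3Q = 113 + 2Q, so Q* = 15.2 and P* = 143.4.
CS = (1/2)(15.2)(45.6) = 346.56 and PS = (1/2)(15.2)(30.4) = 231.04, so total surplus = 577.6.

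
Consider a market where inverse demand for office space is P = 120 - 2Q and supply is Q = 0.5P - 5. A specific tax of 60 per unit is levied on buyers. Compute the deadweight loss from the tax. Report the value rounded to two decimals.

450.00

Rewriting supply in inverse form: P = 10 + 2Q.
Pre-tax equilibrium: 120 - 2Q = 10 + 2Q gives Q* = 27.5, P* = 65.
A tax on buyers shifts demand down by 60: (120 - 60) - 2Q = 10 + 2Q, so Q_t = 12.5. Buyers pay P_b = 95; sellers receive P_s = P_b - 60 = 35.
The welfare triangle lost has base Q* - Q_t = 15 and height t = 60, so DWL = (1/2)(15)(60) = 450.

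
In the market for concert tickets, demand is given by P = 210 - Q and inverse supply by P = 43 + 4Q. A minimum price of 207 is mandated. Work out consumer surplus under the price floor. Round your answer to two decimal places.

4.50

Free-market equilibrium: 210 - Q = 43 + 4Q gives Q* = 33.4, P* = 176.6.
At P = 207, buyers demand (210 - 207)/1 = 3 while sellers would supply more, so the quantity traded is 3 at price 207.
CS is the triangle under demand above 207: (1/2)(3)(210 - 207) = 4.5.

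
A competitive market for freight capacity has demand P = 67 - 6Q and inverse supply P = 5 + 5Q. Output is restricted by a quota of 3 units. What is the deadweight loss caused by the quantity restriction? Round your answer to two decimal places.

Unrestricted equilibrium: Q* = (67 - 5)/(6 + 5) = 5.6364.
At Q = 3 the demand price is 67 - 6(3) = 49 and the supply price is 5 + 5(3) = 20.
DWL = (1/2)(gap between curves at 3) x (Q* - 3) = (1/2)(29)(2.6364) = 38.2273.

38.23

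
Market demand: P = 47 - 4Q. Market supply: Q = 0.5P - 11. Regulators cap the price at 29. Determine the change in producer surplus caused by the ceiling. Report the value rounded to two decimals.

Rewriting supply in inverse form: P = 22 + 2Q.
Without the control, 47 - 4Q = 22 + 2Q so Q* = 4.1667 and P* = 30.3333.
At P = 29, sellers supply (29 - 22)/2 = 3.5 while buyers want more, so the quantity traded is 3.5 at price 29.
PS goes from (1/2)(4.1667)(8.3333) = 17.3611 to 12.25 (computed as (29 - 22)(3.5) - (1/2)(2)(3.5)^2), a change of -5.1111.

-5.11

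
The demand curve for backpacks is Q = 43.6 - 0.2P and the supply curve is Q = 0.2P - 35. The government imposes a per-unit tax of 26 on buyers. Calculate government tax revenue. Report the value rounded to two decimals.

Rewriting demand in inverse form: P = 218 - 5Q.
Rewriting supply in inverse form: P = 175 + 5Q.
Pre-tax equilibrium: 218 - 5Q = 175 + 5Q gives Q* = 4.3, P* = 196.5.
A tax on buyers shifts demand down by 26: (218 - 26) - 5Q = 175 + 5Q, so Q_t = 1.7. Buyers pay P_b = 209.5; sellers receive P_s = P_b - 26 = 183.5.
Revenue is the tax times quantity traded: 26 x 1.7 = 44.2.

44.20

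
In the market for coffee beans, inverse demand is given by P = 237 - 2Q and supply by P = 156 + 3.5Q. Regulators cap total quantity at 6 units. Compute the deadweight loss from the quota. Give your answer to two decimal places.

209.45

Unrestricted equilibrium: Q* = (237 - 156)/(2 + 3.5) = 14.7273.
At Q = 6 the demand price is 237 - 2(6) = 225 and the supply price is 156 + 3.5(6) = 177.
DWL = (1/2)(gap between curves at 6) x (Q* - 6) = (1/2)(48)(8.7273) = 209.4545.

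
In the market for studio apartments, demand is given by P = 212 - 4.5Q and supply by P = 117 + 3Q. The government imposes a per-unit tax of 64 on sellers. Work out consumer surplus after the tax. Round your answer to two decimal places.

Without the tax, 212 - 4.5Q = 117 + 3Q so Q* = 12.6667 and P* = 155.
With the tax, sellers need 64 more per unit: 212 - 4.5Q = 117 + 3Q + 64, so Q_t = 4.1333. Buyers pay P_b = 193.4; sellers receive P_s = P_b - 64 = 129.4.
CS = (1/2)(Q_t)(212 - P_b) = (1/2)(4.1333)(18.6) = 38.44.

38.44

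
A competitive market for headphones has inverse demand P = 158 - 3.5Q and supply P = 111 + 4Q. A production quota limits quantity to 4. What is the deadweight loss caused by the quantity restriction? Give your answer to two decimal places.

Without the quota, 158 - 3.5Q = 111 + 4Q gives Q* = 6.2667.
At Q = 4 the demand price is 158 - 3.5(4) = 144 and the supply price is 111 + 4(4) = 127.
Deadweight loss is the triangle between the curves from 4 to 6.2667: (1/2)(144 - 127)(6.2667 - 4) = 19.2667.

19.27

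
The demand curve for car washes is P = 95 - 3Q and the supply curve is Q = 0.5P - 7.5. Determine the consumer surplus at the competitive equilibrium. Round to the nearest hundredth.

Rewriting supply in inverse form: P = 15 + 2Q.
Set 95 - 3Q = 15 + 2Q, which gives 80 = 5Q, so Q* = 16 and P* = 95 - 3(16) = 47.
The demand choke price is 95, so CS = (1/2)(Q*)(95 - P*) = (1/2)(16)(48) = 384.

384.00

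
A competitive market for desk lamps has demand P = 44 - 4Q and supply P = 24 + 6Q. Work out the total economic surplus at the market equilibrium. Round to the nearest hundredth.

20.00

Equilibrium: 44 - 4Q = 24 + 6Q, so Q* = 2 and P* = 36.
CS = (1/2)(2)(8) = 8 and PS = (1/2)(2)(12) = 12, so total surplus = 20.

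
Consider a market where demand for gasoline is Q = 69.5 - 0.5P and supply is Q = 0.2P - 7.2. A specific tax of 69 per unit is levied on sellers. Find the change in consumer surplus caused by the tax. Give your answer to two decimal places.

-192.92

Rewriting demand in inverse form: P = 139 - 2Q.
Rewriting supply in inverse form: P = 36 + 5Q.
Pre-tax equilibrium: 139 - 2Q = 36 + 5Q gives Q* = 14.7143, P* = 109.5714.
With the tax, sellers need 69 more per unit: 139 - 2Q = 36 + 5Q + 69, so Q_t = 4.8571. Buyers pay P_b = 129.2857; sellers receive P_s = P_b - 69 = 60.2857.
CS falls from (1/2)(14.7143)(29.4286) = 216.5102 to (1/2)(4.8571)(9.7143) = 23.5918, a change of -192.9184.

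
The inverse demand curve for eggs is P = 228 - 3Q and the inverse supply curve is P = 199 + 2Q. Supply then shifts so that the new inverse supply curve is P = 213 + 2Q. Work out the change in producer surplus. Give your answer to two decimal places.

Initial equilibrium: Q_0 = 5.8, P_0 = 210.6; CS_0 = (1/2)(5.8)(17.4) = 50.46, PS_0 = (1/2)(5.8)(11.6) = 33.64.
New equilibrium: 228 - 3Q = 213 + 2Q gives Q_1 = 3, P_1 = 219; CS_1 = 13.5, PS_1 = 9.
Change in producer surplus = 9 - 33.64 = -24.64.

-24.64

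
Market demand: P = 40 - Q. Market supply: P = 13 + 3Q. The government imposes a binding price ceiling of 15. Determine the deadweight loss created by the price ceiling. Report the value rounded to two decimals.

74.01

Free-market equilibrium: 40 - Q = 13 + 3Q gives Q* = 6.75, P* = 33.25.
At P = 15, sellers supply (15 - 13)/3 = 0.6667 while buyers want more, so the quantity traded is 0.6667 at price 15.
At Q = 0.6667 the demand price is 39.3333 and the supply price is 15. Deadweight loss is the triangle between the curves from 0.6667 to 6.75: (1/2)(39.3333 - 15)(6.75 - 0.6667) = 74.0139.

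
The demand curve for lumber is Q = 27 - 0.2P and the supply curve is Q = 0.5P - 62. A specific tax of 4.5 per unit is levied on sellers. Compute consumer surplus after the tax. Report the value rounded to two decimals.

2.16

Rewriting demand in inverse form: P = 135 - 5Q.
Rewriting supply in inverse form: P = 124 + 2Q.
Without the tax, 135 - 5Q = 124 + 2Q so Q* = 1.5714 and P* = 127.1429.
A tax on sellers shifts supply up by 4.5: 135 - 5Q = 124 + 2Q + 4.5, so Q_t = 0.9286. Buyers pay P_b = 130.3571; sellers receive P_s = P_b - 4.5 = 125.8571.
CS = (1/2)(Q_t)(135 - P_b) = (1/2)(0.9286)(4.6429) = 2.1556.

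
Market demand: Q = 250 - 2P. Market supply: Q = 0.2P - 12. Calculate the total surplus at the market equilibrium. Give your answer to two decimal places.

384.09

Rewriting demand in inverse form: P = 125 - 0.5Q.
Rewriting supply in inverse form: P = 60 + 5Q.
Equilibrium: 125 - 0.5Q = 60 + 5Q, so Q* = 11.8182 and P* = 119.0909.
CS = (1/2)(11.8182)(5.9091) = 34.9174 and PS = (1/2)(11.8182)(59.0909) = 349.1736, so total surplus = 384.0909.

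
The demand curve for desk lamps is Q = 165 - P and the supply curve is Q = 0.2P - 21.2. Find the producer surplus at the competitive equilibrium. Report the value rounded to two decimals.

241.74

Rewriting demand in inverse form: P = 165 - Q.
Rewriting supply in inverse form: P = 106 + 5Q.
Equilibrium: 165 - Q = 106 + 5Q, so Q* = 9.8333 and P* = 155.1667.
PS is the area between P* and the supply curve from 0 to Q*: (1/2)(9.8333)(49.1667) = 241.7361.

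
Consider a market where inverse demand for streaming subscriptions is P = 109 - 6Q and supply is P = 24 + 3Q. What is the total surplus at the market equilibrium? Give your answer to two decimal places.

401.39

Set 109 - 6Q = 24 + 3Q, which gives 85 = 9Q, so Q* = 9.4444 and P* = 109 - 6(9.4444) = 52.3333.
CS = (1/2)(9.4444)(56.6667) = 267.5926 and PS = (1/2)(9.4444)(28.3333) = 133.7963, so total surplus = 401.3889.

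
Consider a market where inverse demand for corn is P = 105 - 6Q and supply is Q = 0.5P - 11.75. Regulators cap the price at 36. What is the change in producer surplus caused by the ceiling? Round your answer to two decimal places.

-64.72

Rewriting supply in inverse form: P = 23.5 + 2Q.
Without the control, 105 - 6Q = 23.5 + 2Q so Q* = 10.1875 and P* = 43.875.
At P = 36, sellers supply (36 - 23.5)/2 = 6.25 while buyers want more, so the quantity traded is 6.25 at price 36.
PS goes from (1/2)(10.1875)(20.375) = 103.7852 to 39.0625 (computed as (36 - 23.5)(6.25) - (1/2)(2)(6.25)^2), a change of -64.7227.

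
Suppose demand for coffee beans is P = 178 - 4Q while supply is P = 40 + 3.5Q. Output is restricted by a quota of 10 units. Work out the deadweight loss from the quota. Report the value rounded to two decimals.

264.60

Without the quota, 178 - 4Q = 40 + 3.5Q gives Q* = 18.4.
At Q = 10 the demand price is 178 - 4(10) = 138 and the supply price is 40 + 3.5(10) = 75.
DWL = (1/2)(gap between curves at 10) x (Q* - 10) = (1/2)(63)(8.4) = 264.6.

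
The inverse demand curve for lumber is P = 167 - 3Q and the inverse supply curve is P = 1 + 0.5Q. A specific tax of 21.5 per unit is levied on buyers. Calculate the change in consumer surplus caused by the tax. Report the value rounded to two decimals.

-817.44

Without the tax, 167 - 3Q = 1 + 0.5Q so Q* = 47.4286 and P* = 24.7143.
A tax on buyers shifts demand down by 21.5: (167 - 21.5) - 3Q = 1 + 0.5Q, so Q_t = 41.2857. Buyers pay P_b = 43.1429; sellers receive P_s = P_b - 21.5 = 21.6429.
CS falls from (1/2)(47.4286)(142.2857) = 3374.2041 to (1/2)(41.2857)(123.8571) = 2556.7653, a change of -817.4388.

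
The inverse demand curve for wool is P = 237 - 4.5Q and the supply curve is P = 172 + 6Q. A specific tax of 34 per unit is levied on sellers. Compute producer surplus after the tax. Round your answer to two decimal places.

Pre-tax equilibrium: 237 - 4.5Q = 172 + 6Q gives Q* = 6.1905, P* = 209.1429.
With the tax, sellers need 34 more per unit: 237 - 4.5Q = 172 + 6Q + 34, so Q_t = 2.9524. Buyers pay P_b = 223.7143; sellers receive P_s = P_b - 34 = 189.7143.
PS = (1/2)(Q_t)(P_s - 172) = (1/2)(2.9524)(17.7143) = 26.1497.

26.15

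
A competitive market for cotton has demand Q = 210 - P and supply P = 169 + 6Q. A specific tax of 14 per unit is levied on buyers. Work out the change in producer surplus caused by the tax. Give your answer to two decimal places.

-58.29

Rewriting demand in inverse form: P = 210 - Q.
Pre-tax equilibrium: 210 - Q = 169 + 6Q gives Q* = 5.8571, P* = 204.1429.
With the tax, buyers' net willingness to pay falls by 14: (210 - 14) - Q = 169 + 6Q, so Q_t = 3.8571. Buyers pay P_b = 206.1429; sellers receive P_s = P_b - 14 = 192.1429.
Producers lose the trapezoid between P_s and P* out to Q_t plus the triangle from Q_t to Q*: change in PS = 44.6327 - 102.9184 = -58.2857.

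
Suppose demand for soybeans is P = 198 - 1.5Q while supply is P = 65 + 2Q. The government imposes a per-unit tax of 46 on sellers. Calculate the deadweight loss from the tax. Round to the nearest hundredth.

302.29

Pre-tax equilibrium: 198 - 1.5Q = 65 + 2Q gives Q* = 38, P* = 141.
A tax on sellers shifts supply up by 46: 198 - 1.5Q = 65 + 2Q + 46, so Q_t = 24.8571. Buyers pay P_b = 160.7143; sellers receive P_s = P_b - 46 = 114.7143.
The welfare triangle lost has base Q* - Q_t = 13.1429 and height t = 46, so DWL = (1/2)(13.1429)(46) = 302.2857.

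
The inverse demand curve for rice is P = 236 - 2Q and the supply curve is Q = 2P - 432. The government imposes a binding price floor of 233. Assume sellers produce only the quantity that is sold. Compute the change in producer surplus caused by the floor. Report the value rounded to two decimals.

Rewriting supply in inverse form: P = 216 + 0.5Q.
Free-market equilibrium: 236 - 2Q = 216 + 0.5Q gives Q* = 8, P* = 220.
At P = 233, buyers demand (236 - 233)/2 = 1.5 while sellers would supply more, so the quantity traded is 1.5 at price 233.
PS goes from (1/2)(8)(4) = 16 to 24.9375 (computed as (233 - 216)(1.5) - (1/2)(0.5)(1.5)^2), a change of 8.9375.

8.94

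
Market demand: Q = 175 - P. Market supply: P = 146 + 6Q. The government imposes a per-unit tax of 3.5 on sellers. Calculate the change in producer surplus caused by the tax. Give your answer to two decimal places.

-11.68

Rewriting demand in inverse form: P = 175 - Q.
Without the tax, 175 - Q = 146 + 6Q so Q* = 4.1429 and P* = 170.8571.
A tax on sellers shifts supply up by 3.5: 175 - Q = 146 + 6Q + 3.5, so Q_t = 3.6429. Buyers pay P_b = 171.3571; sellers receive P_s = P_b - 3.5 = 167.8571.
PS falls from (1/2)(4.1429)(24.8571) = 51.4898 to (1/2)(3.6429)(21.8571) = 39.8112, a change of -11.6786.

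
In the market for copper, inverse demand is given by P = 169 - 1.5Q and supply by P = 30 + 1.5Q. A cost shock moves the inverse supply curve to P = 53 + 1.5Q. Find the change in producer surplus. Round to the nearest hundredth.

Initial equilibrium: Q_0 = 46.3333, P_0 = 99.5; CS_0 = (1/2)(46.3333)(69.5) = 1610.0833, PS_0 = (1/2)(46.3333)(69.5) = 1610.0833.
New equilibrium: 169 - 1.5Q = 53 + 1.5Q gives Q_1 = 38.6667, P_1 = 111; CS_1 = 1121.3333, PS_1 = 1121.3333.
Change in producer surplus = 1121.3333 - 1610.0833 = -488.75.

-488.75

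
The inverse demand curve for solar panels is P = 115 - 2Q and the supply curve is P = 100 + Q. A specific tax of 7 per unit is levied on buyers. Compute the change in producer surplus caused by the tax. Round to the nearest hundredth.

-8.94

Without the tax, 115 - 2Q = 100 + Q so Q* = 5 and P* = 105.
A tax on buyers shifts demand down by 7: (115 - 7) - 2Q = 100 + Q, so Q_t = 2.6667. Buyers pay P_b = 109.6667; sellers receive P_s = P_b - 7 = 102.6667.
PS falls from (1/2)(5)(5) = 12.5 to (1/2)(2.6667)(2.6667) = 3.5556, a change of -8.9444.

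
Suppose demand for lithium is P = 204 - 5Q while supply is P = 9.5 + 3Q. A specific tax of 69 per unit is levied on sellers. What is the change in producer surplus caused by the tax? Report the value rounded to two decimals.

-517.50

Without the tax, 204 - 5Q = 9.5 + 3Q so Q* = 24.3125 and P* = 82.4375.
A tax on sellers shifts supply up by 69: 204 - 5Q = 9.5 + 3Q + 69, so Q_t = 15.6875. Buyers pay P_b = 125.5625; sellers receive P_s = P_b - 69 = 56.5625.
Producers lose the trapezoid between P_s and P* out to Q_t plus the triangle from Q_t to Q*: change in PS = 369.1465 - 886.6465 = -517.5.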